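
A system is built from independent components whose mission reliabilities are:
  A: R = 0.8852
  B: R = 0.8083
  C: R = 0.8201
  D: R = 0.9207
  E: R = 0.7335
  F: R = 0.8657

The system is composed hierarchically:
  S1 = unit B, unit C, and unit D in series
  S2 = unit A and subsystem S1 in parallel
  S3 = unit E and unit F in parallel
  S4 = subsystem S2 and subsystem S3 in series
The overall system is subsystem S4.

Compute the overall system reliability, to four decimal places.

0.9211

Series (B, C, and D): 0.808300 × 0.820100 × 0.920700 = 0.610320
Parallel (A and [0.610320]): 1 − (1 − 0.885200)(1 − 0.610320) = 0.955265
Parallel (E and F): 1 − (1 − 0.733500)(1 − 0.865700) = 0.964209
Series ([0.955265] and [0.964209]): 0.955265 × 0.964209 = 0.9211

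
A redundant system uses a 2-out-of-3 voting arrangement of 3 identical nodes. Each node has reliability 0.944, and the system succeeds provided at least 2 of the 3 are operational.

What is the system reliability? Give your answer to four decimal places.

R = Σ_{i=2}^{3} C(3,i) p^i (1−p)^{3−i} with p = 0.944
C(3,2)·0.944^2·0.056^1 = 0.149711
C(3,3)·0.944^3·0.056^0 = 0.841232
Sum = 0.9909

0.9909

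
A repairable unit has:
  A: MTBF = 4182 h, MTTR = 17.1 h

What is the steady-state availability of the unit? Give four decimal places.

0.9959

A(A) = MTBF/(MTBF+MTTR) = 4182/(4182+17.1) = 0.9959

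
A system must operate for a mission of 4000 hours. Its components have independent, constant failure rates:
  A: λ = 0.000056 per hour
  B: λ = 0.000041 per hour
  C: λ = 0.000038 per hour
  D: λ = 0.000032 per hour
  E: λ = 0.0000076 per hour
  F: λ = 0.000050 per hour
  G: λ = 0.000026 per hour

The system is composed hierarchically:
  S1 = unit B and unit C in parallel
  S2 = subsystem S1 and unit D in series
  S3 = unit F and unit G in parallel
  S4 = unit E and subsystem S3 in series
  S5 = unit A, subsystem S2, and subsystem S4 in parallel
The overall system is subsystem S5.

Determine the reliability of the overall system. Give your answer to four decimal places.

R(A) = exp(−0.000056 × 4000) = 0.799315
R(B) = exp(−0.000041 × 4000) = 0.848742
R(C) = exp(−0.000038 × 4000) = 0.858988
R(D) = exp(−0.000032 × 4000) = 0.879853
R(E) = exp(−0.0000076 × 4000) = 0.970057
R(F) = exp(−0.000050 × 4000) = 0.818731
R(G) = exp(−0.000026 × 4000) = 0.901225
Parallel (B and C): 1 − (1 − 0.848742)(1 − 0.858988) = 0.978671
Series ([0.978671] and D): 0.978671 × 0.879853 = 0.861087
Parallel (F and G): 1 − (1 − 0.818731)(1 − 0.901225) = 0.982095
Series (E and [0.982095]): 0.970057 × 0.982095 = 0.952688
Parallel (A, [0.861087], and [0.952688]): 1 − (1 − 0.799315)(1 − 0.861087)(1 − 0.952688) = 0.9987

0.9987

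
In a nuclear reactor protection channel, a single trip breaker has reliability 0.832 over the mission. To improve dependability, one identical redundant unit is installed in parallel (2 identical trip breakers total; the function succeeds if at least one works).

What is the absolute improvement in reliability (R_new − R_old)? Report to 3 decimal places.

0.140

R_before = 0.832
R_after = 1 − (1 − 0.832)^2 = 0.972
ΔR = 0.972 − 0.832 = 0.140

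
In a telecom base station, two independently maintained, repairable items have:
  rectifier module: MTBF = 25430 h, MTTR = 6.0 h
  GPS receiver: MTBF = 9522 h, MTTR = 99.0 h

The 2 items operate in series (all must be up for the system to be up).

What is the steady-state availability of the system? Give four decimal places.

0.9895

A(rectifier module) = MTBF/(MTBF+MTTR) = 25430/(25430+6.0) = 0.999764
A(GPS receiver) = MTBF/(MTBF+MTTR) = 9522/(9522+99.0) = 0.989710
Series availability: 0.999764 × 0.989710 = 0.9895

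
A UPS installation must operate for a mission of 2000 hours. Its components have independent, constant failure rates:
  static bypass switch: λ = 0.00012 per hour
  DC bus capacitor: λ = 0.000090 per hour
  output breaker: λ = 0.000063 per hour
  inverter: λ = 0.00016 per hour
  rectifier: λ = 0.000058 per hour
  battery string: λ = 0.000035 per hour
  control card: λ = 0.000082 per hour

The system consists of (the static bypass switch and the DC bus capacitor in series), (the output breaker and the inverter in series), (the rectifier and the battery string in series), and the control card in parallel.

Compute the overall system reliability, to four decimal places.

0.9968

R(static bypass switch) = exp(−0.00012 × 2000) = 0.786628
R(DC bus capacitor) = exp(−0.000090 × 2000) = 0.835270
R(output breaker) = exp(−0.000063 × 2000) = 0.881615
R(inverter) = exp(−0.00016 × 2000) = 0.726149
R(rectifier) = exp(−0.000058 × 2000) = 0.890475
R(battery string) = exp(−0.000035 × 2000) = 0.932394
R(control card) = exp(−0.000082 × 2000) = 0.848742
Series (static bypass switch and DC bus capacitor): 0.786628 × 0.835270 = 0.657047
Series (output breaker and inverter): 0.881615 × 0.726149 = 0.640184
Series (rectifier and battery string): 0.890475 × 0.932394 = 0.830274
Parallel ([0.657047], [0.640184], [0.830274], and control card): 1 − (1 − 0.657047)(1 − 0.640184)(1 − 0.830274)(1 − 0.848742) = 0.9968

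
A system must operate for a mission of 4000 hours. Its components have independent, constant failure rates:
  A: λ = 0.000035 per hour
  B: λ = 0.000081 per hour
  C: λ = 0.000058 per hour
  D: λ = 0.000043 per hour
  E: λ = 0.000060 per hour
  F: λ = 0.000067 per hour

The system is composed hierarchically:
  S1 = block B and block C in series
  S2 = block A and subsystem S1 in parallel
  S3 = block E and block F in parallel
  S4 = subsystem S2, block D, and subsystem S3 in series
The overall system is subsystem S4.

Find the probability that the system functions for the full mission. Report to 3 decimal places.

R(A) = exp(−0.000035 × 4000) = 0.86936
R(B) = exp(−0.000081 × 4000) = 0.72325
R(C) = exp(−0.000058 × 4000) = 0.79295
R(D) = exp(−0.000043 × 4000) = 0.84198
R(E) = exp(−0.000060 × 4000) = 0.78663
R(F) = exp(−0.000067 × 4000) = 0.76491
Series (B and C): 0.72325 × 0.79295 = 0.57350
Parallel (A and [0.57350]): 1 − (1 − 0.86936)(1 − 0.57350) = 0.94428
Parallel (E and F): 1 − (1 − 0.78663)(1 − 0.76491) = 0.94984
Series ([0.94428], D, and [0.94984]): 0.94428 × 0.84198 × 0.94984 = 0.755

0.755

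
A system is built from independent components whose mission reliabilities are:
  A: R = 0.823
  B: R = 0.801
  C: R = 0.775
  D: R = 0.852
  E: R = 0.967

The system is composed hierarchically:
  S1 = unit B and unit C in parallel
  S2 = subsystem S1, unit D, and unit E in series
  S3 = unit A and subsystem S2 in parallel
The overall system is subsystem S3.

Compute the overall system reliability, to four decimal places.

Parallel (B and C): 1 − (1 − 0.801000)(1 − 0.775000) = 0.955225
Series ([0.955225], D, and E): 0.955225 × 0.852000 × 0.967000 = 0.786995
Parallel (A and [0.786995]): 1 − (1 − 0.823000)(1 − 0.786995) = 0.9623

0.9623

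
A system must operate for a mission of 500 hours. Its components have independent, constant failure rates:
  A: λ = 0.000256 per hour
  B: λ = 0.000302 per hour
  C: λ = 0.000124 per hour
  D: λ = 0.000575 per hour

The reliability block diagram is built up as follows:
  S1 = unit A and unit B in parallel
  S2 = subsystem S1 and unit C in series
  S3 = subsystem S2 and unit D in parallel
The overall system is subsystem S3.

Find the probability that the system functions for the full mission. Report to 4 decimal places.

0.9810

R(A) = exp(−0.000256 × 500) = 0.879853
R(B) = exp(−0.000302 × 500) = 0.859848
R(C) = exp(−0.000124 × 500) = 0.939883
R(D) = exp(−0.000575 × 500) = 0.750137
Parallel (A and B): 1 − (1 − 0.879853)(1 − 0.859848) = 0.983161
Series ([0.983161] and C): 0.983161 × 0.939883 = 0.924056
Parallel ([0.924056] and D): 1 − (1 − 0.924056)(1 − 0.750137) = 0.9810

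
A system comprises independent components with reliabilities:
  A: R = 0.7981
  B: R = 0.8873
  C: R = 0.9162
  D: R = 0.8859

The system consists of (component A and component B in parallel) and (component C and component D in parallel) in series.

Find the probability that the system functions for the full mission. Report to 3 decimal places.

0.968

Parallel (A and B): 1 − (1 − 0.79810)(1 − 0.88730) = 0.97725
Parallel (C and D): 1 − (1 − 0.91620)(1 − 0.88590) = 0.99044
Series ([0.97725] and [0.99044]): 0.97725 × 0.99044 = 0.968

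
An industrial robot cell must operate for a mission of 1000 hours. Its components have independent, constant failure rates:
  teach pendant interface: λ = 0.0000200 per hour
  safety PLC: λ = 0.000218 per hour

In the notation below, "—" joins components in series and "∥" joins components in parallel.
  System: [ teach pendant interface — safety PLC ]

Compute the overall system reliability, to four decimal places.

0.7882

R(teach pendant interface) = exp(−0.0000200 × 1000) = 0.980199
R(safety PLC) = exp(−0.000218 × 1000) = 0.804125
Series (teach pendant interface and safety PLC): 0.980199 × 0.804125 = 0.7882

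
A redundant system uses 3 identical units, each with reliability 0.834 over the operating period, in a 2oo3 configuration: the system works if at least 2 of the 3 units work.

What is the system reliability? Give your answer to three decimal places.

0.926

R = Σ_{i=2}^{3} C(3,i) p^i (1−p)^{3−i} with p = 0.834
C(3,2)·0.834^2·0.166^1 = 0.34639
C(3,3)·0.834^3·0.166^0 = 0.58009
Sum = 0.926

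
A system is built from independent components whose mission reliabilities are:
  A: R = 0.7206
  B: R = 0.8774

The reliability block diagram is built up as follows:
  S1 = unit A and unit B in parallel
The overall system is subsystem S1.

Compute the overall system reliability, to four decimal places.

0.9657

Parallel (A and B): 1 − (1 − 0.720600)(1 − 0.877400) = 0.9657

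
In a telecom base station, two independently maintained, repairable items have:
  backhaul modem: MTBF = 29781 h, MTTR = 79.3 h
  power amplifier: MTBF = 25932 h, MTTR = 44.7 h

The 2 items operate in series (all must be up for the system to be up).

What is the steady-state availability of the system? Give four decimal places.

A(backhaul modem) = MTBF/(MTBF+MTTR) = 29781/(29781+79.3) = 0.997344
A(power amplifier) = MTBF/(MTBF+MTTR) = 25932/(25932+44.7) = 0.998279
Series availability: 0.997344 × 0.998279 = 0.9956

0.9956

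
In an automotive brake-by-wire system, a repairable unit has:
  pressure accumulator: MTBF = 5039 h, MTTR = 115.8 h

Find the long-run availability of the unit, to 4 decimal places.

0.9775

A(pressure accumulator) = MTBF/(MTBF+MTTR) = 5039/(5039+115.8) = 0.9775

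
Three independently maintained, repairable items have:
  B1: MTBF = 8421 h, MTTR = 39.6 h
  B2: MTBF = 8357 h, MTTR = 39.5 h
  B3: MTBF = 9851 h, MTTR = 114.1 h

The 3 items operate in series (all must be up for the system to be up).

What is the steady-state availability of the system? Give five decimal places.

A(B1) = MTBF/(MTBF+MTTR) = 8421/(8421+39.6) = 0.995319
A(B2) = MTBF/(MTBF+MTTR) = 8357/(8357+39.5) = 0.995296
A(B3) = MTBF/(MTBF+MTTR) = 9851/(9851+114.1) = 0.988550
Series availability: 0.995319 × 0.995296 × 0.988550 = 0.97929

0.97929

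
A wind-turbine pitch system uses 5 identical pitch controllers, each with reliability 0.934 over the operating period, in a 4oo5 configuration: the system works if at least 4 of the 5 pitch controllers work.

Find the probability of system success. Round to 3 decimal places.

0.962

R = Σ_{i=4}^{5} C(5,i) p^i (1−p)^{5−i} with p = 0.934
C(5,4)·0.934^4·0.066^1 = 0.25113
C(5,5)·0.934^5·0.066^0 = 0.71078
Sum = 0.962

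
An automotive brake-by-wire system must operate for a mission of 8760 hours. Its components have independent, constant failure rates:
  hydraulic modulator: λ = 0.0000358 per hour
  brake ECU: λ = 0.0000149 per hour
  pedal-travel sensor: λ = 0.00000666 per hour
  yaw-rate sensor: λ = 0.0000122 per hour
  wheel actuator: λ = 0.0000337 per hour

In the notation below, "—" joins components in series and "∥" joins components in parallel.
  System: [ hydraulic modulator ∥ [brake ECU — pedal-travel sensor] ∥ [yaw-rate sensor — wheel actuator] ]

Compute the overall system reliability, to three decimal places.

R(hydraulic modulator) = exp(−0.0000358 × 8760) = 0.73081
R(brake ECU) = exp(−0.0000149 × 8760) = 0.87764
R(pedal-travel sensor) = exp(−0.00000666 × 8760) = 0.94333
R(yaw-rate sensor) = exp(−0.0000122 × 8760) = 0.89864
R(wheel actuator) = exp(−0.0000337 × 8760) = 0.74437
Series (brake ECU and pedal-travel sensor): 0.87764 × 0.94333 = 0.82790
Series (yaw-rate sensor and wheel actuator): 0.89864 × 0.74437 = 0.66892
Parallel (hydraulic modulator, [0.82790], and [0.66892]): 1 − (1 − 0.73081)(1 − 0.82790)(1 − 0.66892) = 0.985

0.985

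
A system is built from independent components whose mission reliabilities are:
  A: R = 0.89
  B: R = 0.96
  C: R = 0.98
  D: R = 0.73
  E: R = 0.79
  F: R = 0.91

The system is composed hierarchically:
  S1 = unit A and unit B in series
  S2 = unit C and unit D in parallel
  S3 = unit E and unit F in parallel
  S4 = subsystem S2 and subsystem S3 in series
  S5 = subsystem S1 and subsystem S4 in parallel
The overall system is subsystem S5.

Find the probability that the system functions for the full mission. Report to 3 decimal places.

0.996

Series (A and B): 0.89000 × 0.96000 = 0.85440
Parallel (C and D): 1 − (1 − 0.98000)(1 − 0.73000) = 0.99460
Parallel (E and F): 1 − (1 − 0.79000)(1 − 0.91000) = 0.98110
Series ([0.99460] and [0.98110]): 0.99460 × 0.98110 = 0.97580
Parallel ([0.85440] and [0.97580]): 1 − (1 − 0.85440)(1 − 0.97580) = 0.996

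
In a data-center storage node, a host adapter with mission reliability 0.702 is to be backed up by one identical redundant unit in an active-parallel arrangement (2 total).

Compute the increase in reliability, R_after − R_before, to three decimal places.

0.209

R_before = 0.702
R_after = 1 − (1 − 0.702)^2 = 0.911
ΔR = 0.911 − 0.702 = 0.209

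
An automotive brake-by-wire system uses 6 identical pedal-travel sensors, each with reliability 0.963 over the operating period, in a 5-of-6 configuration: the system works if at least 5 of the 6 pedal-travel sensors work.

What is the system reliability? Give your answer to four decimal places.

0.9814

R = Σ_{i=5}^{6} C(6,i) p^i (1−p)^{6−i} with p = 0.963
C(6,5)·0.963^5·0.037^1 = 0.183859
C(6,6)·0.963^6·0.037^0 = 0.797550
Sum = 0.9814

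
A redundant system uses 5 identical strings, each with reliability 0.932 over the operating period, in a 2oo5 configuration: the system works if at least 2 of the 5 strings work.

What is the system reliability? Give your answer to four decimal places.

R = Σ_{i=2}^{5} C(5,i) p^i (1−p)^{5−i} with p = 0.932
C(5,2)·0.932^2·0.068^3 = 0.002731
C(5,3)·0.932^3·0.068^2 = 0.037434
C(5,4)·0.932^4·0.068^1 = 0.256533
C(5,5)·0.932^5·0.068^0 = 0.703201
Sum = 0.9999

0.9999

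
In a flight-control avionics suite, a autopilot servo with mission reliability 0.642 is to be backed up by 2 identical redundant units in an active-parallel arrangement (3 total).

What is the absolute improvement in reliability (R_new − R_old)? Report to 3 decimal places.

0.312

R_before = 0.642
R_after = 1 − (1 − 0.642)^3 = 0.954
ΔR = 0.954 − 0.642 = 0.312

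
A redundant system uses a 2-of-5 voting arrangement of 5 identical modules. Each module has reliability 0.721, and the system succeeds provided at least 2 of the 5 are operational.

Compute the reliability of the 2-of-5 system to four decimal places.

R = Σ_{i=2}^{5} C(5,i) p^i (1−p)^{5−i} with p = 0.721
C(5,2)·0.721^2·0.279^3 = 0.112897
C(5,3)·0.721^3·0.279^2 = 0.291752
C(5,4)·0.721^4·0.279^1 = 0.376977
C(5,5)·0.721^5·0.279^0 = 0.194839
Sum = 0.9765

0.9765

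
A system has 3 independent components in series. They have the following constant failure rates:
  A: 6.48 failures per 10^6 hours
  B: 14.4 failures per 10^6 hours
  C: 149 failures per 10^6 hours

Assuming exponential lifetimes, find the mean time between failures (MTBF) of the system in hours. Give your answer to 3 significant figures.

5890

Series of exponential components: λ_sys = Σ λ_i
λ_sys = 0.00000648 + 0.0000144 + 0.000149 = 1.6988e-04 /h
MTBF = 1 / λ_sys = 5890 h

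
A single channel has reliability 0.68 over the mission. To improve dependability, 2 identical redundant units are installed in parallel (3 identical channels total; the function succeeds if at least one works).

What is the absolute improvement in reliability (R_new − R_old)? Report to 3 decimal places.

0.287

R_before = 0.68
R_after = 1 − (1 − 0.68)^3 = 0.967
ΔR = 0.967 − 0.68 = 0.287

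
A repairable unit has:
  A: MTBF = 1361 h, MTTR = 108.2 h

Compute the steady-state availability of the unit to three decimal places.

A(A) = MTBF/(MTBF+MTTR) = 1361/(1361+108.2) = 0.926

0.926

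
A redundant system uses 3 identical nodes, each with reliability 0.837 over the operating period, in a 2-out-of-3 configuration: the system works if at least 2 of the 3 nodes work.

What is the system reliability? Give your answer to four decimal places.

R = Σ_{i=2}^{3} C(3,i) p^i (1−p)^{3−i} with p = 0.837
C(3,2)·0.837^2·0.163^1 = 0.342578
C(3,3)·0.837^3·0.163^0 = 0.586376
Sum = 0.9290

0.9290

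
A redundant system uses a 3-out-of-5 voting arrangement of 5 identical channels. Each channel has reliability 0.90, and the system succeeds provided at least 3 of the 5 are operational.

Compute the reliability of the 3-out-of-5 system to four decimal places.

R = Σ_{i=3}^{5} C(5,i) p^i (1−p)^{5−i} with p = 0.90
C(5,3)·0.90^3·0.10^2 = 0.072900
C(5,4)·0.90^4·0.10^1 = 0.328050
C(5,5)·0.90^5·0.10^0 = 0.590490
Sum = 0.9914

0.9914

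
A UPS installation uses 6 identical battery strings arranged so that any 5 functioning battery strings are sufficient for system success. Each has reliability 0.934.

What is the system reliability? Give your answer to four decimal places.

0.9453

R = Σ_{i=5}^{6} C(6,i) p^i (1−p)^{6−i} with p = 0.934
C(6,5)·0.934^5·0.066^1 = 0.281468
C(6,6)·0.934^6·0.066^0 = 0.663867
Sum = 0.9453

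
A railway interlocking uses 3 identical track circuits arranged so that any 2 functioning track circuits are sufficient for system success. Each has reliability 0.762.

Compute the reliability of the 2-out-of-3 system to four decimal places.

0.8570

R = Σ_{i=2}^{3} C(3,i) p^i (1−p)^{3−i} with p = 0.762
C(3,2)·0.762^2·0.238^1 = 0.414580
C(3,3)·0.762^3·0.238^0 = 0.442451
Sum = 0.8570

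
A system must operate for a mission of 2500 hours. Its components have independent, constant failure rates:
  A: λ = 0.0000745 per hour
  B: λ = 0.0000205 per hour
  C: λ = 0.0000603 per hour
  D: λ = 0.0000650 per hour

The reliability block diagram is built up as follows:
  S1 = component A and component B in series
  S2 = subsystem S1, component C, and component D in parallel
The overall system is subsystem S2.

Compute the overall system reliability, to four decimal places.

0.9956

R(A) = exp(−0.0000745 × 2500) = 0.830066
R(B) = exp(−0.0000205 × 2500) = 0.950041
R(C) = exp(−0.0000603 × 2500) = 0.860063
R(D) = exp(−0.0000650 × 2500) = 0.850016
Series (A and B): 0.830066 × 0.950041 = 0.788597
Parallel ([0.788597], C, and D): 1 − (1 − 0.788597)(1 − 0.860063)(1 − 0.850016) = 0.9956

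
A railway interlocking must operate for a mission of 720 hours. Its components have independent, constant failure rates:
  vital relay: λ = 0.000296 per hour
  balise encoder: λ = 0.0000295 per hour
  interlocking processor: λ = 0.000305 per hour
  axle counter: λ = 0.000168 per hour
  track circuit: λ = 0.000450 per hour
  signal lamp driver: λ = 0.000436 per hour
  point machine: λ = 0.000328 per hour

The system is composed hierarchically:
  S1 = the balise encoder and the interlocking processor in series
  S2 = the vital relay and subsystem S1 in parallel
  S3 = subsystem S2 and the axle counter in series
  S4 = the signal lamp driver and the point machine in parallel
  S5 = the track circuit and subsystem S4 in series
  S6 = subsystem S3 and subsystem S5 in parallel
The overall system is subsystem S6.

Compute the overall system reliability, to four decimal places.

R(vital relay) = exp(−0.000296 × 720) = 0.808059
R(balise encoder) = exp(−0.0000295 × 720) = 0.978984
R(interlocking processor) = exp(−0.000305 × 720) = 0.802840
R(axle counter) = exp(−0.000168 × 720) = 0.886069
R(track circuit) = exp(−0.000450 × 720) = 0.723250
R(signal lamp driver) = exp(−0.000436 × 720) = 0.730577
R(point machine) = exp(−0.000328 × 720) = 0.789654
Series (balise encoder and interlocking processor): 0.978984 × 0.802840 = 0.785968
Parallel (vital relay and [0.785968]): 1 − (1 − 0.808059)(1 − 0.785968) = 0.958918
Series ([0.958918] and axle counter): 0.958918 × 0.886069 = 0.849668
Parallel (signal lamp driver and point machine): 1 − (1 − 0.730577)(1 − 0.789654) = 0.943328
Series (track circuit and [0.943328]): 0.723250 × 0.943328 = 0.682262
Parallel ([0.849668] and [0.682262]): 1 − (1 − 0.849668)(1 − 0.682262) = 0.9522

0.9522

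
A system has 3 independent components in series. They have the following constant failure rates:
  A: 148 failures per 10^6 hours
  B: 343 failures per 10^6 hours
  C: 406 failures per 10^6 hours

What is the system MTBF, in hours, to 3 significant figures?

1110

Series of exponential components: λ_sys = Σ λ_i
λ_sys = 0.000148 + 0.000343 + 0.000406 = 8.9700e-04 /h
MTBF = 1 / λ_sys = 1110 h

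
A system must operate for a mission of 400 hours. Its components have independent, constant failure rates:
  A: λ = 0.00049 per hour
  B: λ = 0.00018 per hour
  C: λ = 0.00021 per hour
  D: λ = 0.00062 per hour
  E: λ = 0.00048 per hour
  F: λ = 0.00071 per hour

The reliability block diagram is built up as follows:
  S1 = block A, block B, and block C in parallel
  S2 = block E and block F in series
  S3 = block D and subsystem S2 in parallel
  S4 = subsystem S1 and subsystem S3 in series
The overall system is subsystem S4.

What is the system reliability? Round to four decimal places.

R(A) = exp(−0.00049 × 400) = 0.822012
R(B) = exp(−0.00018 × 400) = 0.930531
R(C) = exp(−0.00021 × 400) = 0.919431
R(D) = exp(−0.00062 × 400) = 0.780360
R(E) = exp(−0.00048 × 400) = 0.825307
R(F) = exp(−0.00071 × 400) = 0.752767
Parallel (A, B, and C): 1 − (1 − 0.822012)(1 − 0.930531)(1 − 0.919431) = 0.999004
Series (E and F): 0.825307 × 0.752767 = 0.621264
Parallel (D and [0.621264]): 1 − (1 − 0.780360)(1 − 0.621264) = 0.916814
Series ([0.999004] and [0.916814]): 0.999004 × 0.916814 = 0.9159

0.9159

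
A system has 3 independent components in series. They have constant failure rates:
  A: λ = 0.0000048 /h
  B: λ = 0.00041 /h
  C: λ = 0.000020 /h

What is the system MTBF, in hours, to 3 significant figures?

2300

Series of exponential components: λ_sys = Σ λ_i
λ_sys = 0.0000048 + 0.00041 + 0.000020 = 4.3480e-04 /h
MTBF = 1 / λ_sys = 2300 h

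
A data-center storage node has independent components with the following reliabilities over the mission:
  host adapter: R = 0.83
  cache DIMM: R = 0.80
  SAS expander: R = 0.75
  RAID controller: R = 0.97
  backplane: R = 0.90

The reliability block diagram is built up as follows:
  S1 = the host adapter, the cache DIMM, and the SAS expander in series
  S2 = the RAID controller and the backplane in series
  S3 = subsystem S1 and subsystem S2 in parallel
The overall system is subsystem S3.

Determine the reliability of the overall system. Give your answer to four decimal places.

0.9362

Series (host adapter, cache DIMM, and SAS expander): 0.830000 × 0.800000 × 0.750000 = 0.498000
Series (RAID controller and backplane): 0.970000 × 0.900000 = 0.873000
Parallel ([0.498000] and [0.873000]): 1 − (1 − 0.498000)(1 − 0.873000) = 0.9362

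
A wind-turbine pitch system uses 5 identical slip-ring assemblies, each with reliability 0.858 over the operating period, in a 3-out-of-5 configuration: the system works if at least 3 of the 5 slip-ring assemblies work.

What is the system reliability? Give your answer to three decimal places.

R = Σ_{i=3}^{5} C(5,i) p^i (1−p)^{5−i} with p = 0.858
C(5,3)·0.858^3·0.142^2 = 0.12736
C(5,4)·0.858^4·0.142^1 = 0.38478
C(5,5)·0.858^5·0.142^0 = 0.46498
Sum = 0.977

0.977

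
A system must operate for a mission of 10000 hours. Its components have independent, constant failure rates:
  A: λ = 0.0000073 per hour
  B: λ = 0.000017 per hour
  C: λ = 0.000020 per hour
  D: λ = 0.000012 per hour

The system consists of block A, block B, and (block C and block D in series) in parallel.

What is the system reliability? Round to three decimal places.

0.997

R(A) = exp(−0.0000073 × 10000) = 0.92960
R(B) = exp(−0.000017 × 10000) = 0.84366
R(C) = exp(−0.000020 × 10000) = 0.81873
R(D) = exp(−0.000012 × 10000) = 0.88692
Series (C and D): 0.81873 × 0.88692 = 0.72615
Parallel (A, B, and [0.72615]): 1 − (1 − 0.92960)(1 − 0.84366)(1 − 0.72615) = 0.997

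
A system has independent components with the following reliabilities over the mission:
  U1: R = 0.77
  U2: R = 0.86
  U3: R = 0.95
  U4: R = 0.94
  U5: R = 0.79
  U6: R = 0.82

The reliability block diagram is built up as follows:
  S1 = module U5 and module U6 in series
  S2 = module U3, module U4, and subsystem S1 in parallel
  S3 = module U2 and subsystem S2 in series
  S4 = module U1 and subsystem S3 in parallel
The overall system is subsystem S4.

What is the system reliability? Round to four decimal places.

0.9676

Series (U5 and U6): 0.790000 × 0.820000 = 0.647800
Parallel (U3, U4, and [0.647800]): 1 − (1 − 0.950000)(1 − 0.940000)(1 − 0.647800) = 0.998943
Series (U2 and [0.998943]): 0.860000 × 0.998943 = 0.859091
Parallel (U1 and [0.859091]): 1 − (1 − 0.770000)(1 − 0.859091) = 0.9676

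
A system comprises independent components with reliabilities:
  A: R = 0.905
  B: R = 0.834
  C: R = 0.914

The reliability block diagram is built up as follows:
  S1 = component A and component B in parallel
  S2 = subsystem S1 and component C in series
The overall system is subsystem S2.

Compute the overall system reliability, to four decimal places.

Parallel (A and B): 1 − (1 − 0.905000)(1 − 0.834000) = 0.984230
Series ([0.984230] and C): 0.984230 × 0.914000 = 0.8996

0.8996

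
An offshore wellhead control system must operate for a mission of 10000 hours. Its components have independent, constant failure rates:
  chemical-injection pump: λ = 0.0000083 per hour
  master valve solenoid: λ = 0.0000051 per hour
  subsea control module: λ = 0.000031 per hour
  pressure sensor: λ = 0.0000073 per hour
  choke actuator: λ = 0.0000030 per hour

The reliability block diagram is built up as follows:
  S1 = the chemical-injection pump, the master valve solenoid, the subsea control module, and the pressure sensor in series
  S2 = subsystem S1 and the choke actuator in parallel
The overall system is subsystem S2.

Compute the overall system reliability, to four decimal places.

R(chemical-injection pump) = exp(−0.0000083 × 10000) = 0.920351
R(master valve solenoid) = exp(−0.0000051 × 10000) = 0.950279
R(subsea control module) = exp(−0.000031 × 10000) = 0.733447
R(pressure sensor) = exp(−0.0000073 × 10000) = 0.929601
R(choke actuator) = exp(−0.0000030 × 10000) = 0.970446
Series (chemical-injection pump, master valve solenoid, subsea control module, and pressure sensor): 0.920351 × 0.950279 × 0.733447 × 0.929601 = 0.596307
Parallel ([0.596307] and choke actuator): 1 − (1 − 0.596307)(1 − 0.970446) = 0.9881

0.9881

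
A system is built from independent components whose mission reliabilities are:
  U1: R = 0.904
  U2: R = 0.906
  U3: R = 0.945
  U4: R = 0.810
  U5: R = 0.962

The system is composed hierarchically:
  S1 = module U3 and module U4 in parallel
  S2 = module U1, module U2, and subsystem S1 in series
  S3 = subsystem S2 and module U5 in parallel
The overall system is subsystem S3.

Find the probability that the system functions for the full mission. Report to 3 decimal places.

Parallel (U3 and U4): 1 − (1 − 0.94500)(1 − 0.81000) = 0.98955
Series (U1, U2, and [0.98955]): 0.90400 × 0.90600 × 0.98955 = 0.81047
Parallel ([0.81047] and U5): 1 − (1 − 0.81047)(1 − 0.96200) = 0.993

0.993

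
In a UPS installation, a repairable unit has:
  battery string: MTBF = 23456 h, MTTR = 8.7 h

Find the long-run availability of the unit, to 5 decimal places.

A(battery string) = MTBF/(MTBF+MTTR) = 23456/(23456+8.7) = 0.99963

0.99963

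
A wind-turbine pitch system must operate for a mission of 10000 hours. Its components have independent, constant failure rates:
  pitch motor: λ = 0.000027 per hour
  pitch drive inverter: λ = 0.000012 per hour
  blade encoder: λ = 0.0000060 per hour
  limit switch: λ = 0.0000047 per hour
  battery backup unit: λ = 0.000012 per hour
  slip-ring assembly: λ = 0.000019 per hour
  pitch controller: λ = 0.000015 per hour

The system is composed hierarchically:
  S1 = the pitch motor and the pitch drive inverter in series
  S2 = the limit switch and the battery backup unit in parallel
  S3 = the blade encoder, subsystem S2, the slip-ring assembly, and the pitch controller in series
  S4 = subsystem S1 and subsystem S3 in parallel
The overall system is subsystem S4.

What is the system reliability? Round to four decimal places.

R(pitch motor) = exp(−0.000027 × 10000) = 0.763379
R(pitch drive inverter) = exp(−0.000012 × 10000) = 0.886920
R(blade encoder) = exp(−0.0000060 × 10000) = 0.941765
R(limit switch) = exp(−0.0000047 × 10000) = 0.954087
R(battery backup unit) = exp(−0.000012 × 10000) = 0.886920
R(slip-ring assembly) = exp(−0.000019 × 10000) = 0.826959
R(pitch controller) = exp(−0.000015 × 10000) = 0.860708
Series (pitch motor and pitch drive inverter): 0.763379 × 0.886920 = 0.677056
Parallel (limit switch and battery backup unit): 1 − (1 − 0.954087)(1 − 0.886920) = 0.994808
Series (blade encoder, [0.994808], slip-ring assembly, and pitch controller): 0.941765 × 0.994808 × 0.826959 × 0.860708 = 0.666840
Parallel ([0.677056] and [0.666840]): 1 − (1 − 0.677056)(1 − 0.666840) = 0.8924

0.8924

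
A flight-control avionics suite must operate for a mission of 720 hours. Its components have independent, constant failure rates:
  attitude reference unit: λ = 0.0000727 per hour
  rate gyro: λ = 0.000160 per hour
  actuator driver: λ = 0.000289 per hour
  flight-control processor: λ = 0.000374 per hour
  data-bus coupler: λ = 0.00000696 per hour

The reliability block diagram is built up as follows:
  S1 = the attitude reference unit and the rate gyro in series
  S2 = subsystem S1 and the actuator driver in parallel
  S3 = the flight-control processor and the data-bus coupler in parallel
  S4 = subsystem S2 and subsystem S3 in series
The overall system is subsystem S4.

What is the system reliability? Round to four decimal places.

R(attitude reference unit) = exp(−0.0000727 × 720) = 0.949002
R(rate gyro) = exp(−0.000160 × 720) = 0.891188
R(actuator driver) = exp(−0.000289 × 720) = 0.812142
R(flight-control processor) = exp(−0.000374 × 720) = 0.763929
R(data-bus coupler) = exp(−0.00000696 × 720) = 0.995001
Series (attitude reference unit and rate gyro): 0.949002 × 0.891188 = 0.845739
Parallel ([0.845739] and actuator driver): 1 − (1 − 0.845739)(1 − 0.812142) = 0.971021
Parallel (flight-control processor and data-bus coupler): 1 − (1 − 0.763929)(1 − 0.995001) = 0.998820
Series ([0.971021] and [0.998820]): 0.971021 × 0.998820 = 0.9699

0.9699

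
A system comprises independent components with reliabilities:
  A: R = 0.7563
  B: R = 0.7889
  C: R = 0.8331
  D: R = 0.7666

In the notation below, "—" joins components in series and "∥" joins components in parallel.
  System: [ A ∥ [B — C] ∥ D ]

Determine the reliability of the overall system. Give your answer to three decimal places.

0.981

Series (B and C): 0.78890 × 0.83310 = 0.65723
Parallel (A, [0.65723], and D): 1 − (1 − 0.75630)(1 − 0.65723)(1 − 0.76660) = 0.981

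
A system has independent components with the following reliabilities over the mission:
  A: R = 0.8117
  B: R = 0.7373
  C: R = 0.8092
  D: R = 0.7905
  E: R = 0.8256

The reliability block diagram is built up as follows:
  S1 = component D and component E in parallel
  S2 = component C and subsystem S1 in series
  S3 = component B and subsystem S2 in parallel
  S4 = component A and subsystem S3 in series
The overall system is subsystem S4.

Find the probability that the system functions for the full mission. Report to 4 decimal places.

0.7647

Parallel (D and E): 1 − (1 − 0.790500)(1 − 0.825600) = 0.963463
Series (C and [0.963463]): 0.809200 × 0.963463 = 0.779634
Parallel (B and [0.779634]): 1 − (1 − 0.737300)(1 − 0.779634) = 0.942110
Series (A and [0.942110]): 0.811700 × 0.942110 = 0.7647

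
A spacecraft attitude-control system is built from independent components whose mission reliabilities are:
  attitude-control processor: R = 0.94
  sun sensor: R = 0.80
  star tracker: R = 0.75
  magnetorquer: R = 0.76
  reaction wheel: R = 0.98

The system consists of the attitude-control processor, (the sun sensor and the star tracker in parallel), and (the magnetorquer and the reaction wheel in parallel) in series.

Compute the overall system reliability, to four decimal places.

0.8887

Parallel (sun sensor and star tracker): 1 − (1 − 0.800000)(1 − 0.750000) = 0.950000
Parallel (magnetorquer and reaction wheel): 1 − (1 − 0.760000)(1 − 0.980000) = 0.995200
Series (attitude-control processor, [0.950000], and [0.995200]): 0.940000 × 0.950000 × 0.995200 = 0.8887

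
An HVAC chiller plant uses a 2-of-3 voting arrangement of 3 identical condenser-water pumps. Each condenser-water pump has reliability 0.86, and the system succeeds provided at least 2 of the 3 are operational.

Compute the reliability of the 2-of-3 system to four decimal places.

R = Σ_{i=2}^{3} C(3,i) p^i (1−p)^{3−i} with p = 0.86
C(3,2)·0.86^2·0.14^1 = 0.310632
C(3,3)·0.86^3·0.14^0 = 0.636056
Sum = 0.9467

0.9467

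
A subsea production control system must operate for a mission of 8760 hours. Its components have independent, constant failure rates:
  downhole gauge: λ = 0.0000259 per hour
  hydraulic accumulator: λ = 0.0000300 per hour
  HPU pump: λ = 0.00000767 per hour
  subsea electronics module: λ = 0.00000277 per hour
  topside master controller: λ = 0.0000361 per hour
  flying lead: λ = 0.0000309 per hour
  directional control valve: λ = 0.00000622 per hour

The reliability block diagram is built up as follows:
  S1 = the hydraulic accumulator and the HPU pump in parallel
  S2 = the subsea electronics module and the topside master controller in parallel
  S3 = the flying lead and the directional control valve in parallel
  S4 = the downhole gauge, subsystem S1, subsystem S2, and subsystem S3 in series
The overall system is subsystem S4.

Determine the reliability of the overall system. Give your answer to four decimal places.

R(downhole gauge) = exp(−0.0000259 × 8760) = 0.797013
R(hydraulic accumulator) = exp(−0.0000300 × 8760) = 0.768896
R(HPU pump) = exp(−0.00000767 × 8760) = 0.935018
R(subsea electronics module) = exp(−0.00000277 × 8760) = 0.976027
R(topside master controller) = exp(−0.0000361 × 8760) = 0.728887
R(flying lead) = exp(−0.0000309 × 8760) = 0.762858
R(directional control valve) = exp(−0.00000622 × 8760) = 0.946971
Parallel (hydraulic accumulator and HPU pump): 1 − (1 − 0.768896)(1 − 0.935018) = 0.984982
Parallel (subsea electronics module and topside master controller): 1 − (1 − 0.976027)(1 − 0.728887) = 0.993501
Parallel (flying lead and directional control valve): 1 − (1 − 0.762858)(1 − 0.946971) = 0.987425
Series (downhole gauge, [0.984982], [0.993501], and [0.987425]): 0.797013 × 0.984982 × 0.993501 × 0.987425 = 0.7701

0.7701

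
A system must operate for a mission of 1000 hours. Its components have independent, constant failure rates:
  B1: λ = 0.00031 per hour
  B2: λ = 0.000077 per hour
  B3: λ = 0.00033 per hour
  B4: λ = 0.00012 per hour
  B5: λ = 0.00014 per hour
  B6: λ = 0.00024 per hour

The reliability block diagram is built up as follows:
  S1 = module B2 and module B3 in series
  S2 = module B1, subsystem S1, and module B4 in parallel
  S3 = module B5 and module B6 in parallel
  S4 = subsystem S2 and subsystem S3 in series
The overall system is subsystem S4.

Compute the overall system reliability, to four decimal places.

0.9623

R(B1) = exp(−0.00031 × 1000) = 0.733447
R(B2) = exp(−0.000077 × 1000) = 0.925890
R(B3) = exp(−0.00033 × 1000) = 0.718924
R(B4) = exp(−0.00012 × 1000) = 0.886920
R(B5) = exp(−0.00014 × 1000) = 0.869358
R(B6) = exp(−0.00024 × 1000) = 0.786628
Series (B2 and B3): 0.925890 × 0.718924 = 0.665645
Parallel (B1, [0.665645], and B4): 1 − (1 − 0.733447)(1 − 0.665645)(1 − 0.886920) = 0.989922
Parallel (B5 and B6): 1 − (1 − 0.869358)(1 − 0.786628) = 0.972125
Series ([0.989922] and [0.972125]): 0.989922 × 0.972125 = 0.9623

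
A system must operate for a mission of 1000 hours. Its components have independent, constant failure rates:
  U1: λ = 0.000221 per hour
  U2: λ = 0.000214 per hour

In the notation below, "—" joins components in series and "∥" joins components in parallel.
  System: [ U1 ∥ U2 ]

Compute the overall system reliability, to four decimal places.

0.9618

R(U1) = exp(−0.000221 × 1000) = 0.801717
R(U2) = exp(−0.000214 × 1000) = 0.807348
Parallel (U1 and U2): 1 − (1 − 0.801717)(1 − 0.807348) = 0.9618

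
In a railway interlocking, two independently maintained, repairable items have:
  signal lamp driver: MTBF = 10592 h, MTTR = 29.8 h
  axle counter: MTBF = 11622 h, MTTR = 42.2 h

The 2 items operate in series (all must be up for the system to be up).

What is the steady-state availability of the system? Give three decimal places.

A(signal lamp driver) = MTBF/(MTBF+MTTR) = 10592/(10592+29.8) = 0.997194
A(axle counter) = MTBF/(MTBF+MTTR) = 11622/(11622+42.2) = 0.996382
Series availability: 0.997194 × 0.996382 = 0.994

0.994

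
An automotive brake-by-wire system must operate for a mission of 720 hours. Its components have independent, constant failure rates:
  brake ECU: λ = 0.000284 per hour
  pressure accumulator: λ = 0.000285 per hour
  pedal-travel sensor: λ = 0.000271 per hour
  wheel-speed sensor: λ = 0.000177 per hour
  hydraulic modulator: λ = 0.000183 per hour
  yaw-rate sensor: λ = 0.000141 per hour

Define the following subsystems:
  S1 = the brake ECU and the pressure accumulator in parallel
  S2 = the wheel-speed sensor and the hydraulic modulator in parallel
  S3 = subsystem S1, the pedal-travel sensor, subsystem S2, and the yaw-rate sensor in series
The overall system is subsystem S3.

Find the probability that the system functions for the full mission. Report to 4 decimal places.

R(brake ECU) = exp(−0.000284 × 720) = 0.815071
R(pressure accumulator) = exp(−0.000285 × 720) = 0.814484
R(pedal-travel sensor) = exp(−0.000271 × 720) = 0.822736
R(wheel-speed sensor) = exp(−0.000177 × 720) = 0.880346
R(hydraulic modulator) = exp(−0.000183 × 720) = 0.876551
R(yaw-rate sensor) = exp(−0.000141 × 720) = 0.903463
Parallel (brake ECU and pressure accumulator): 1 − (1 − 0.815071)(1 − 0.814484) = 0.965693
Parallel (wheel-speed sensor and hydraulic modulator): 1 − (1 − 0.880346)(1 − 0.876551) = 0.985229
Series ([0.965693], pedal-travel sensor, [0.985229], and yaw-rate sensor): 0.965693 × 0.822736 × 0.985229 × 0.903463 = 0.7072

0.7072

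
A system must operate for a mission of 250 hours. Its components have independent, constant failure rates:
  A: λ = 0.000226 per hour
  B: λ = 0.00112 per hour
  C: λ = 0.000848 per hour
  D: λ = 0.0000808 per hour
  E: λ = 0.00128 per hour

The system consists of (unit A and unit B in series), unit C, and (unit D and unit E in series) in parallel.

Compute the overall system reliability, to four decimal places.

R(A) = exp(−0.000226 × 250) = 0.945066
R(B) = exp(−0.00112 × 250) = 0.755784
R(C) = exp(−0.000848 × 250) = 0.808965
R(D) = exp(−0.0000808 × 250) = 0.980003
R(E) = exp(−0.00128 × 250) = 0.726149
Series (A and B): 0.945066 × 0.755784 = 0.714266
Series (D and E): 0.980003 × 0.726149 = 0.711628
Parallel ([0.714266], C, and [0.711628]): 1 − (1 − 0.714266)(1 − 0.808965)(1 − 0.711628) = 0.9843

0.9843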